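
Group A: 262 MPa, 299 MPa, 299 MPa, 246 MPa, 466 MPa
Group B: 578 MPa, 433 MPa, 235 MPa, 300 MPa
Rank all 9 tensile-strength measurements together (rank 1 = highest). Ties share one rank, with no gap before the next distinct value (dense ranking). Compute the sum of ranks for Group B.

Sorted (descending): 578, 466, 433, 300, 299, 299, 262, 246, 235
The 2 values of 299 share dense rank 5.
Remaining distinct values take the next consecutive integers.
Group B values → pooled ranks: 578→1, 433→3, 235→8, 300→4
Rank sum = 1 + 3 + 8 + 4 = 16

16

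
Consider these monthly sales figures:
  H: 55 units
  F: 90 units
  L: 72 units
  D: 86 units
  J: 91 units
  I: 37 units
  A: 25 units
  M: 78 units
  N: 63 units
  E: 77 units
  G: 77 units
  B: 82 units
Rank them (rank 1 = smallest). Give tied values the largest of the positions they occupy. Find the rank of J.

Sorted (ascending): 25, 37, 55, 63, 72, 77, 77, 78, 82, 86, 90, 91
The 2 values of 77 occupy positions 6–7 → each gets rank 7.
J has value 91 units → rank 12.

12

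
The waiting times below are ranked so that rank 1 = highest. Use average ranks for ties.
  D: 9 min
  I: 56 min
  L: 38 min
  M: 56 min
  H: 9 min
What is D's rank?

Sorted (descending): 56, 56, 38, 9, 9
The 2 values of 56 occupy positions 1–2 → average rank (1+2)/2 = 1.5.
The 2 values of 9 occupy positions 4–5 → average rank (4+5)/2 = 4.5.
D has value 9 min → rank 4.5.

4.5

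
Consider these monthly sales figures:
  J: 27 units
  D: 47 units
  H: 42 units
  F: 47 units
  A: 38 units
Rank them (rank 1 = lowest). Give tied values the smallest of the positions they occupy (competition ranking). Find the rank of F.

Sorted (ascending): 27, 38, 42, 47, 47
The 2 values of 47 occupy positions 4–5 → each gets rank 4.
F has value 47 units → rank 4.

4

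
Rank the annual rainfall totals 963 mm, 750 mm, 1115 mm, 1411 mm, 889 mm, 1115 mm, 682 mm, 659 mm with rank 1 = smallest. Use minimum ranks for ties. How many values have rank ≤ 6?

7

Sorted (ascending): 659, 682, 750, 889, 963, 1115, 1115, 1411
The 2 values of 1115 occupy positions 6–7 → each gets rank 6.
Ranks ≤ 6: {1, 2, 3, 4, 5, 6, 6} → 7 values.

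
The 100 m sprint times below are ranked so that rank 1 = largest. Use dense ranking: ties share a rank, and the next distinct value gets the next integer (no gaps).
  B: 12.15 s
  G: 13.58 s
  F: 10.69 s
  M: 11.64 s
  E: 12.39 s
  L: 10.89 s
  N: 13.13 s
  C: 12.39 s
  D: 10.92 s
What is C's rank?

Sorted (descending): 13.58, 13.13, 12.39, 12.39, 12.15, 11.64, 10.92, 10.89, 10.69
The 2 values of 12.39 share dense rank 3.
Remaining distinct values take the next consecutive integers.
C has value 12.39 s → rank 3.

3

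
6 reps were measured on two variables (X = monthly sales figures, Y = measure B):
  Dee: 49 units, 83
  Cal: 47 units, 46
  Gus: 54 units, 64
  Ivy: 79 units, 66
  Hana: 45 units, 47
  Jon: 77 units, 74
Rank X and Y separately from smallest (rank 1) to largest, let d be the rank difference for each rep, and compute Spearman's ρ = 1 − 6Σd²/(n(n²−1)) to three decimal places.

0.543

Ranks of variable 1: 3, 2, 4, 6, 1, 5
Ranks of variable 2: 6, 1, 3, 4, 2, 5
d = r₁ − r₂: -3, 1, 1, 2, -1, 0
d²: 9, 1, 1, 4, 1, 0; Σd² = 16
ρ = 1 − 6·16/(6·35) = 1 − 96/210 = 0.543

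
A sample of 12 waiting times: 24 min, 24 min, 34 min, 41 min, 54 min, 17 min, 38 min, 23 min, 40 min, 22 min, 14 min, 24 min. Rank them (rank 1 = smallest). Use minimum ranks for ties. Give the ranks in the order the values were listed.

5, 5, 8, 11, 12, 2, 9, 4, 10, 3, 1, 5

Sorted (ascending): 14, 17, 22, 23, 24, 24, 24, 34, 38, 40, 41, 54
The 3 values of 24 occupy positions 5–7 → each gets rank 5.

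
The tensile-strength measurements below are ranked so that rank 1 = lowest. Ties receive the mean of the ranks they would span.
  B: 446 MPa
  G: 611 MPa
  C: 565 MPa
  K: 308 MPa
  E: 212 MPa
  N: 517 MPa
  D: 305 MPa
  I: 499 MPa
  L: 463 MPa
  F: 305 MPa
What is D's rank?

2.5

Sorted (ascending): 212, 305, 305, 308, 446, 463, 499, 517, 565, 611
The 2 values of 305 occupy positions 2–3 → average rank (2+3)/2 = 2.5.
D has value 305 MPa → rank 2.5.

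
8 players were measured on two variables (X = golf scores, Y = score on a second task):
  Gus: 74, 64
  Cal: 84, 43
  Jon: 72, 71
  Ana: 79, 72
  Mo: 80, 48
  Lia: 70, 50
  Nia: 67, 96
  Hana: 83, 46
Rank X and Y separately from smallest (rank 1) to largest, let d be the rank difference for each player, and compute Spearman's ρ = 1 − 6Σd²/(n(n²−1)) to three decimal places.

Ranks of variable 1: 4, 8, 3, 5, 6, 2, 1, 7
Ranks of variable 2: 5, 1, 6, 7, 3, 4, 8, 2
d = r₁ − r₂: -1, 7, -3, -2, 3, -2, -7, 5
d²: 1, 49, 9, 4, 9, 4, 49, 25; Σd² = 150
ρ = 1 − 6·150/(8·63) = 1 − 900/504 = -0.786

-0.786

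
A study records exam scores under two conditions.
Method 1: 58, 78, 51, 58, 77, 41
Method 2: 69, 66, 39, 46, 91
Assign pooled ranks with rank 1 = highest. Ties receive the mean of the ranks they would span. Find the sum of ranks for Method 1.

Sorted (descending): 91, 78, 77, 69, 66, 58, 58, 51, 46, 41, 39
The 2 values of 58 occupy positions 6–7 → average rank (6+7)/2 = 6.5.
Method 1 values → pooled ranks: 58→6.5, 78→2, 51→8, 58→6.5, 77→3, 41→10
Rank sum = 6.5 + 2 + 8 + 6.5 + 3 + 10 = 36

36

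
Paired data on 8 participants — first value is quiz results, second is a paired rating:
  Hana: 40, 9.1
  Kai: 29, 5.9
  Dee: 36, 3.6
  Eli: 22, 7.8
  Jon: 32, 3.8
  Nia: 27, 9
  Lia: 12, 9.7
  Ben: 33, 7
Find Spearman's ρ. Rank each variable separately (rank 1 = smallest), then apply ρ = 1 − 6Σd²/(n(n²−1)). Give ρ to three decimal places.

Ranks of variable 1: 8, 4, 7, 2, 5, 3, 1, 6
Ranks of variable 2: 7, 3, 1, 5, 2, 6, 8, 4
d = r₁ − r₂: 1, 1, 6, -3, 3, -3, -7, 2
d²: 1, 1, 36, 9, 9, 9, 49, 4; Σd² = 118
ρ = 1 − 6·118/(8·63) = 1 − 708/504 = -0.405

-0.405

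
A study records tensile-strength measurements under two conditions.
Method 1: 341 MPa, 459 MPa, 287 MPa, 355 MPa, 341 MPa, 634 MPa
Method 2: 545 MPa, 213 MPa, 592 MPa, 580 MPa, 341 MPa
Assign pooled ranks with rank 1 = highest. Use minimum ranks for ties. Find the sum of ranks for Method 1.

36

Sorted (descending): 634, 592, 580, 545, 459, 355, 341, 341, 341, 287, 213
The 3 values of 341 occupy positions 7–9 → each gets rank 7.
Method 1 values → pooled ranks: 341→7, 459→5, 287→10, 355→6, 341→7, 634→1
Rank sum = 7 + 5 + 10 + 6 + 7 + 1 = 36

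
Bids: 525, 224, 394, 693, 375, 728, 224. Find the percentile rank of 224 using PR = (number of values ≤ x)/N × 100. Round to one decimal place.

28.6

N = 7.
Strictly below 224: 0. Equal to 224: 2.
PR = 2/7 × 100 = 28.6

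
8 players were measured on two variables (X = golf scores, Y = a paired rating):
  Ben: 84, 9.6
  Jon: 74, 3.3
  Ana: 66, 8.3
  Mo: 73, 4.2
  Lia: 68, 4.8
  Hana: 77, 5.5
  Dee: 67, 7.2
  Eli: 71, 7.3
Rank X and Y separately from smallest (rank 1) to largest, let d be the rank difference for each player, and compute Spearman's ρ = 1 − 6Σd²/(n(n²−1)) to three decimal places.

-0.095

Ranks of variable 1: 8, 6, 1, 5, 3, 7, 2, 4
Ranks of variable 2: 8, 1, 7, 2, 3, 4, 5, 6
d = r₁ − r₂: 0, 5, -6, 3, 0, 3, -3, -2
d²: 0, 25, 36, 9, 0, 9, 9, 4; Σd² = 92
ρ = 1 − 6·92/(8·63) = 1 − 552/504 = -0.095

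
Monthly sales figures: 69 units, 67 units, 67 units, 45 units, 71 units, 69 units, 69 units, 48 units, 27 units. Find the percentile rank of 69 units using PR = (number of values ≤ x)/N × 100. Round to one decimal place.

N = 9.
Strictly below 69: 5. Equal to 69: 3.
PR = 8/9 × 100 = 88.9

88.9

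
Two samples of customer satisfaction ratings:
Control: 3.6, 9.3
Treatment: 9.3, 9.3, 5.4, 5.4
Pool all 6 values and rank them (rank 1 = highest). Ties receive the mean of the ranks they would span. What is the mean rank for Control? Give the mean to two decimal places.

4.00

Sorted (descending): 9.3, 9.3, 9.3, 5.4, 5.4, 3.6
The 3 values of 9.3 occupy positions 1–3 → average rank 2.
The 2 values of 5.4 occupy positions 4–5 → average rank (4+5)/2 = 4.5.
Control values → pooled ranks: 3.6→6, 9.3→2
Mean rank = (6 + 2) / 2 = 4.00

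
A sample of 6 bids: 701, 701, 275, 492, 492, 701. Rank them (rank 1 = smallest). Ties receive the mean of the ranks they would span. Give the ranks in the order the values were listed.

5, 5, 1, 2.5, 2.5, 5

Sorted (ascending): 275, 492, 492, 701, 701, 701
The 2 values of 492 occupy positions 2–3 → average rank (2+3)/2 = 2.5.
The 3 values of 701 occupy positions 4–6 → average rank 5.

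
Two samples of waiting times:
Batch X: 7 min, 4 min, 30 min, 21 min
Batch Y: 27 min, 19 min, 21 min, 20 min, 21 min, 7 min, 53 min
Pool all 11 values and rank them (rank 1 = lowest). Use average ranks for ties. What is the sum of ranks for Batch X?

Sorted (ascending): 4, 7, 7, 19, 20, 21, 21, 21, 27, 30, 53
The 2 values of 7 occupy positions 2–3 → average rank (2+3)/2 = 2.5.
The 3 values of 21 occupy positions 6–8 → average rank 7.
Batch X values → pooled ranks: 7→2.5, 4→1, 30→10, 21→7
Rank sum = 2.5 + 1 + 10 + 7 = 20.5

20.5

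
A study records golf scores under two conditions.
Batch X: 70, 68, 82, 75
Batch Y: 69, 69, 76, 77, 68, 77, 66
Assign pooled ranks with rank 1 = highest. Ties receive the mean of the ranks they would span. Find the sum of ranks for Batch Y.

Sorted (descending): 82, 77, 77, 76, 75, 70, 69, 69, 68, 68, 66
The 2 values of 77 occupy positions 2–3 → average rank (2+3)/2 = 2.5.
The 2 values of 69 occupy positions 7–8 → average rank (7+8)/2 = 7.5.
The 2 values of 68 occupy positions 9–10 → average rank (9+10)/2 = 9.5.
Batch Y values → pooled ranks: 69→7.5, 69→7.5, 76→4, 77→2.5, 68→9.5, 77→2.5, 66→11
Rank sum = 7.5 + 7.5 + 4 + 2.5 + 9.5 + 2.5 + 11 = 44.5

44.5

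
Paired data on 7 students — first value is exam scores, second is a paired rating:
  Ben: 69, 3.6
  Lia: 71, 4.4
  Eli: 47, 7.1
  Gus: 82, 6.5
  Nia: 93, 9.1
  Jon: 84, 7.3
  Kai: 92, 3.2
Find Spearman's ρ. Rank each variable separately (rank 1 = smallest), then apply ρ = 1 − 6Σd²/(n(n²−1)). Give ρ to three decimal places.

0.250

Ranks of variable 1: 2, 3, 1, 4, 7, 5, 6
Ranks of variable 2: 2, 3, 5, 4, 7, 6, 1
d = r₁ − r₂: 0, 0, -4, 0, 0, -1, 5
d²: 0, 0, 16, 0, 0, 1, 25; Σd² = 42
ρ = 1 − 6·42/(7·48) = 1 − 252/336 = 0.250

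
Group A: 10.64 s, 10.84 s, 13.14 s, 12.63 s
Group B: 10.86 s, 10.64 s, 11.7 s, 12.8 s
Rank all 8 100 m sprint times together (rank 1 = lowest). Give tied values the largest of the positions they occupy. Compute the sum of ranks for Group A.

Sorted (ascending): 10.64, 10.64, 10.84, 10.86, 11.7, 12.63, 12.8, 13.14
The 2 values of 10.64 occupy positions 1–2 → each gets rank 2.
Group A values → pooled ranks: 10.64→2, 10.84→3, 13.14→8, 12.63→6
Rank sum = 2 + 3 + 8 + 6 = 19

19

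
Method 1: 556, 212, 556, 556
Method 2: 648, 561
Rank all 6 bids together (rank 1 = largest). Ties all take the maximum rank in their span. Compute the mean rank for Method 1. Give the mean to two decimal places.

Sorted (descending): 648, 561, 556, 556, 556, 212
The 3 values of 556 occupy positions 3–5 → each gets rank 5.
Method 1 values → pooled ranks: 556→5, 212→6, 556→5, 556→5
Mean rank = (5 + 6 + 5 + 5) / 4 = 5.25

5.25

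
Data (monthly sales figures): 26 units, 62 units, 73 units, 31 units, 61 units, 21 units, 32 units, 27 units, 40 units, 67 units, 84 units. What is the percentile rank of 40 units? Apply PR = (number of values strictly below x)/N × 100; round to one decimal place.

N = 11.
Strictly below 40: 5. Equal to 40: 1.
PR = 5/11 × 100 = 45.5

45.5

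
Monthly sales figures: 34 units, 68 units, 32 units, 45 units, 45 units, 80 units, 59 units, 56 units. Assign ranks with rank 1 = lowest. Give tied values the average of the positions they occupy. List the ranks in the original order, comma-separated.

Sorted (ascending): 32, 34, 45, 45, 56, 59, 68, 80
The 2 values of 45 occupy positions 3–4 → average rank (3+4)/2 = 3.5.

2, 7, 1, 3.5, 3.5, 8, 6, 5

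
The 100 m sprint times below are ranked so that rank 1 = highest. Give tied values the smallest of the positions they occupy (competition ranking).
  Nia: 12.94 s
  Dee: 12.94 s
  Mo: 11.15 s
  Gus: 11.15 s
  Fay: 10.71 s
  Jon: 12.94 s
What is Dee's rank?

Sorted (descending): 12.94, 12.94, 12.94, 11.15, 11.15, 10.71
The 3 values of 12.94 occupy positions 1–3 → each gets rank 1.
The 2 values of 11.15 occupy positions 4–5 → each gets rank 4.
Dee has value 12.94 s → rank 1.

1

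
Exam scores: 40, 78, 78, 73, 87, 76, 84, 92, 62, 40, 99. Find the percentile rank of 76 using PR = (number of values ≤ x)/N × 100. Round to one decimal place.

45.5

N = 11.
Strictly below 76: 4. Equal to 76: 1.
PR = 5/11 × 100 = 45.5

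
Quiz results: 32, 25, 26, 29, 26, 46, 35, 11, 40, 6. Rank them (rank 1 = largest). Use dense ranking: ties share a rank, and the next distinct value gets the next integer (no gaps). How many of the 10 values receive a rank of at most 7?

8

Sorted (descending): 46, 40, 35, 32, 29, 26, 26, 25, 11, 6
The 2 values of 26 share dense rank 6.
Remaining distinct values take the next consecutive integers.
Ranks ≤ 7: {1, 2, 3, 4, 5, 6, 6, 7} → 8 values.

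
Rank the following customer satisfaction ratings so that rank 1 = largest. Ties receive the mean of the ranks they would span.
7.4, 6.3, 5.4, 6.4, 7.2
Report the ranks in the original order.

1, 4, 5, 3, 2

Sorted (descending): 7.4, 7.2, 6.4, 6.3, 5.4
No ties — each value takes its position as its rank.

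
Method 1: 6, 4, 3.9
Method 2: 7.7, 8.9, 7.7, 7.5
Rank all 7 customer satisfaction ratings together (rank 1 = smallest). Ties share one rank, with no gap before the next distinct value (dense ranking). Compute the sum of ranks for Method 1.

6

Sorted (ascending): 3.9, 4, 6, 7.5, 7.7, 7.7, 8.9
The 2 values of 7.7 share dense rank 5.
Remaining distinct values take the next consecutive integers.
Method 1 values → pooled ranks: 6→3, 4→2, 3.9→1
Rank sum = 3 + 2 + 1 = 6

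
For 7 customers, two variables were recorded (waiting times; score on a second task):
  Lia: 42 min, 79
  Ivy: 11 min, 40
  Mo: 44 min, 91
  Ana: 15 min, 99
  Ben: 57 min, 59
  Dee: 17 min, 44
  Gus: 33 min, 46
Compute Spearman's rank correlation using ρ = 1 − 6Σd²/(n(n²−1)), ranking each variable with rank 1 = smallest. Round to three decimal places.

0.357

Ranks of variable 1: 5, 1, 6, 2, 7, 3, 4
Ranks of variable 2: 5, 1, 6, 7, 4, 2, 3
d = r₁ − r₂: 0, 0, 0, -5, 3, 1, 1
d²: 0, 0, 0, 25, 9, 1, 1; Σd² = 36
ρ = 1 − 6·36/(7·48) = 1 − 216/336 = 0.357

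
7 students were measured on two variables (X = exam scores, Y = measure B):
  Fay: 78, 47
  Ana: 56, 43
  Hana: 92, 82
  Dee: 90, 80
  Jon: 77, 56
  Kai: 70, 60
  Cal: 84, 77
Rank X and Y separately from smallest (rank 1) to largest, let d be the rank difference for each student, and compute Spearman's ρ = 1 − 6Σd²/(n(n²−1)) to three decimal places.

0.857

Ranks of variable 1: 4, 1, 7, 6, 3, 2, 5
Ranks of variable 2: 2, 1, 7, 6, 3, 4, 5
d = r₁ − r₂: 2, 0, 0, 0, 0, -2, 0
d²: 4, 0, 0, 0, 0, 4, 0; Σd² = 8
ρ = 1 − 6·8/(7·48) = 1 − 48/336 = 0.857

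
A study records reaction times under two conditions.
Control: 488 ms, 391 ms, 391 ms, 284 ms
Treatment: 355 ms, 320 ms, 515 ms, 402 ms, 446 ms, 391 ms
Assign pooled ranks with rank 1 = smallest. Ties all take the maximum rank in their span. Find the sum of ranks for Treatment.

Sorted (ascending): 284, 320, 355, 391, 391, 391, 402, 446, 488, 515
The 3 values of 391 occupy positions 4–6 → each gets rank 6.
Treatment values → pooled ranks: 355→3, 320→2, 515→10, 402→7, 446→8, 391→6
Rank sum = 3 + 2 + 10 + 7 + 8 + 6 = 36

36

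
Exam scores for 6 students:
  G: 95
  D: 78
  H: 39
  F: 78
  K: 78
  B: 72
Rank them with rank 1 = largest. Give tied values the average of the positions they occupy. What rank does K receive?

3

Sorted (descending): 95, 78, 78, 78, 72, 39
The 3 values of 78 occupy positions 2–4 → average rank 3.
K has value 78 → rank 3.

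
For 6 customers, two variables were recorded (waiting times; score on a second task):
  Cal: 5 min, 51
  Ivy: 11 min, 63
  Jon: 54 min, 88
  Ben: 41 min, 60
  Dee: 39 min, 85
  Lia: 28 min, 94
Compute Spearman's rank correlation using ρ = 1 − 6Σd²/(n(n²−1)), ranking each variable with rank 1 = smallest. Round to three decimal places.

0.429

Ranks of variable 1: 1, 2, 6, 5, 4, 3
Ranks of variable 2: 1, 3, 5, 2, 4, 6
d = r₁ − r₂: 0, -1, 1, 3, 0, -3
d²: 0, 1, 1, 9, 0, 9; Σd² = 20
ρ = 1 − 6·20/(6·35) = 1 − 120/210 = 0.429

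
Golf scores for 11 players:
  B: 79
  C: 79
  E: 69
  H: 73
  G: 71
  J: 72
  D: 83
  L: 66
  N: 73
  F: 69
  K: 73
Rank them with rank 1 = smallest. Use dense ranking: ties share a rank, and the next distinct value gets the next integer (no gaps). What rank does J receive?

4

Sorted (ascending): 66, 69, 69, 71, 72, 73, 73, 73, 79, 79, 83
The 2 values of 69 share dense rank 2.
The 3 values of 73 share dense rank 5.
The 2 values of 79 share dense rank 6.
Remaining distinct values take the next consecutive integers.
J has value 72 → rank 4.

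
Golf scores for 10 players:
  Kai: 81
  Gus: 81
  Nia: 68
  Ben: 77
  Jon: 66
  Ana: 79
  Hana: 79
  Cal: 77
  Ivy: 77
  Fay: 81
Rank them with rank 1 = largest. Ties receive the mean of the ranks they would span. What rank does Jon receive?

Sorted (descending): 81, 81, 81, 79, 79, 77, 77, 77, 68, 66
The 3 values of 81 occupy positions 1–3 → average rank 2.
The 2 values of 79 occupy positions 4–5 → average rank (4+5)/2 = 4.5.
The 3 values of 77 occupy positions 6–8 → average rank 7.
Jon has value 66 → rank 10.

10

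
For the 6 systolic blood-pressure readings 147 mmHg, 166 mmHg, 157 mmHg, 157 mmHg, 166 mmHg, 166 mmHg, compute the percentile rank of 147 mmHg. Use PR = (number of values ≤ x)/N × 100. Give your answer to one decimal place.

16.7

N = 6.
Strictly below 147: 0. Equal to 147: 1.
PR = 1/6 × 100 = 16.7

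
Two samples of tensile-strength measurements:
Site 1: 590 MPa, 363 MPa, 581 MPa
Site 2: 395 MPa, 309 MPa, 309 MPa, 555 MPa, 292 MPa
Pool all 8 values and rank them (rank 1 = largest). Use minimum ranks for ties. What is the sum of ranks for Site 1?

Sorted (descending): 590, 581, 555, 395, 363, 309, 309, 292
The 2 values of 309 occupy positions 6–7 → each gets rank 6.
Site 1 values → pooled ranks: 590→1, 363→5, 581→2
Rank sum = 1 + 5 + 2 = 8

8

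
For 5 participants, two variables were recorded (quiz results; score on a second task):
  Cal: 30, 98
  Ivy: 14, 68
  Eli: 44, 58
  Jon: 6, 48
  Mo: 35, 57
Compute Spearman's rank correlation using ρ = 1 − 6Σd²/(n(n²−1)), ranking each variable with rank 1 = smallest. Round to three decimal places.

Ranks of variable 1: 3, 2, 5, 1, 4
Ranks of variable 2: 5, 4, 3, 1, 2
d = r₁ − r₂: -2, -2, 2, 0, 2
d²: 4, 4, 4, 0, 4; Σd² = 16
ρ = 1 − 6·16/(5·24) = 1 − 96/120 = 0.200

0.200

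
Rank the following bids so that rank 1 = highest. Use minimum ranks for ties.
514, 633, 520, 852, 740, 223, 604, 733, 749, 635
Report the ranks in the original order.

9, 6, 8, 1, 3, 10, 7, 4, 2, 5

Sorted (descending): 852, 749, 740, 733, 635, 633, 604, 520, 514, 223
No ties — each value takes its position as its rank.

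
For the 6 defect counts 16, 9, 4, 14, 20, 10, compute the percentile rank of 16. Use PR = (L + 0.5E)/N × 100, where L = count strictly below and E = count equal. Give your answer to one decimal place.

75.0

N = 6.
Strictly below 16: 4. Equal to 16: 1.
PR = (4 + 0.5·1)/6 × 100 = 75.0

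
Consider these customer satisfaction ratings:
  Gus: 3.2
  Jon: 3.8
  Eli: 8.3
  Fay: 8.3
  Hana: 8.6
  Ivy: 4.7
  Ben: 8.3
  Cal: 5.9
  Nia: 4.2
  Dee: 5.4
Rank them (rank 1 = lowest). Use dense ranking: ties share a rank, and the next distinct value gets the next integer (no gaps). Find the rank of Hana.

Sorted (ascending): 3.2, 3.8, 4.2, 4.7, 5.4, 5.9, 8.3, 8.3, 8.3, 8.6
The 3 values of 8.3 share dense rank 7.
Remaining distinct values take the next consecutive integers.
Hana has value 8.6 → rank 8.

8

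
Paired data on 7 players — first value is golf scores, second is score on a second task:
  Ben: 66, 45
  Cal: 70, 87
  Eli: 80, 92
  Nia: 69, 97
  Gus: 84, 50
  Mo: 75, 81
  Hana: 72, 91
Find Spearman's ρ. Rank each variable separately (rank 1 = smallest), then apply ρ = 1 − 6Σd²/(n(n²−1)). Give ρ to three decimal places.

Ranks of variable 1: 1, 3, 6, 2, 7, 5, 4
Ranks of variable 2: 1, 4, 6, 7, 2, 3, 5
d = r₁ − r₂: 0, -1, 0, -5, 5, 2, -1
d²: 0, 1, 0, 25, 25, 4, 1; Σd² = 56
ρ = 1 − 6·56/(7·48) = 1 − 336/336 = 0.000

0.000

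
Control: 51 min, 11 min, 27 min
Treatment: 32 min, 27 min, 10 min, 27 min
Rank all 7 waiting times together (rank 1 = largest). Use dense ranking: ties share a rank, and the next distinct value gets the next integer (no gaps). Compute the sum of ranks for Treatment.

Sorted (descending): 51, 32, 27, 27, 27, 11, 10
The 3 values of 27 share dense rank 3.
Remaining distinct values take the next consecutive integers.
Treatment values → pooled ranks: 32→2, 27→3, 10→5, 27→3
Rank sum = 2 + 3 + 5 + 3 = 13

13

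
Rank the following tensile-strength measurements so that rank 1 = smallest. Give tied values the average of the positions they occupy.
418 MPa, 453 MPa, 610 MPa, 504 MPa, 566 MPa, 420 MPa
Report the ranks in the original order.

1, 3, 6, 4, 5, 2

Sorted (ascending): 418, 420, 453, 504, 566, 610
No ties — each value takes its position as its rank.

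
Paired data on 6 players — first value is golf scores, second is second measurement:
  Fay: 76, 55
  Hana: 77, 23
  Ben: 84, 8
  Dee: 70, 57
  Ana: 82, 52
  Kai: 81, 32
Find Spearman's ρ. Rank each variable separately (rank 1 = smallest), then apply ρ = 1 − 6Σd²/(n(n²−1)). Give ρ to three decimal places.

Ranks of variable 1: 2, 3, 6, 1, 5, 4
Ranks of variable 2: 5, 2, 1, 6, 4, 3
d = r₁ − r₂: -3, 1, 5, -5, 1, 1
d²: 9, 1, 25, 25, 1, 1; Σd² = 62
ρ = 1 − 6·62/(6·35) = 1 − 372/210 = -0.771

-0.771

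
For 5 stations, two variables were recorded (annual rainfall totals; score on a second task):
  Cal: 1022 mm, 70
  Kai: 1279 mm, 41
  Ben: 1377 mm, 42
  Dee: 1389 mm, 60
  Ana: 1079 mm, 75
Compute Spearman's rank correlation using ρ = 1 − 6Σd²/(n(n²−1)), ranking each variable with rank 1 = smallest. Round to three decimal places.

Ranks of variable 1: 1, 3, 4, 5, 2
Ranks of variable 2: 4, 1, 2, 3, 5
d = r₁ − r₂: -3, 2, 2, 2, -3
d²: 9, 4, 4, 4, 9; Σd² = 30
ρ = 1 − 6·30/(5·24) = 1 − 180/120 = -0.500

-0.500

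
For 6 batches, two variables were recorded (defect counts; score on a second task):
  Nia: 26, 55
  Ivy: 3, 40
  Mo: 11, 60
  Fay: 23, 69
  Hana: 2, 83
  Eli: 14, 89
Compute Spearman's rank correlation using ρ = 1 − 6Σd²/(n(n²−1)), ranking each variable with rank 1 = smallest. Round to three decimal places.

Ranks of variable 1: 6, 2, 3, 5, 1, 4
Ranks of variable 2: 2, 1, 3, 4, 5, 6
d = r₁ − r₂: 4, 1, 0, 1, -4, -2
d²: 16, 1, 0, 1, 16, 4; Σd² = 38
ρ = 1 − 6·38/(6·35) = 1 − 228/210 = -0.086

-0.086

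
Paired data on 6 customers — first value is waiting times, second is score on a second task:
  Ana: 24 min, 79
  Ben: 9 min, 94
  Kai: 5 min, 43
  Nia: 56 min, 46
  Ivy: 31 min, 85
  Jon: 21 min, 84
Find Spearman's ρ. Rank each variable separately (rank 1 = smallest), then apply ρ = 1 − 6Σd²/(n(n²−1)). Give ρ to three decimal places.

Ranks of variable 1: 4, 2, 1, 6, 5, 3
Ranks of variable 2: 3, 6, 1, 2, 5, 4
d = r₁ − r₂: 1, -4, 0, 4, 0, -1
d²: 1, 16, 0, 16, 0, 1; Σd² = 34
ρ = 1 − 6·34/(6·35) = 1 − 204/210 = 0.029

0.029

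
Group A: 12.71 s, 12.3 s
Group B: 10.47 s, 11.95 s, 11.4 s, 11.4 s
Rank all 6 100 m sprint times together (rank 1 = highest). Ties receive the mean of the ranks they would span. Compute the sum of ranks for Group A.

3

Sorted (descending): 12.71, 12.3, 11.95, 11.4, 11.4, 10.47
The 2 values of 11.4 occupy positions 4–5 → average rank (4+5)/2 = 4.5.
Group A values → pooled ranks: 12.71→1, 12.3→2
Rank sum = 1 + 2 = 3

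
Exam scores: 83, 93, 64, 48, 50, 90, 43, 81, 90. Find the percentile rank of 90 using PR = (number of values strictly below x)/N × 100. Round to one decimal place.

66.7

N = 9.
Strictly below 90: 6. Equal to 90: 2.
PR = 6/9 × 100 = 66.7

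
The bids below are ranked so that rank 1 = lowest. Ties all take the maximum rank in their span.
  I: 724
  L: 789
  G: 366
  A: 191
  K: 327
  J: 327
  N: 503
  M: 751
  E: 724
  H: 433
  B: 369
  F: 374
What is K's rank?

3

Sorted (ascending): 191, 327, 327, 366, 369, 374, 433, 503, 724, 724, 751, 789
The 2 values of 327 occupy positions 2–3 → each gets rank 3.
The 2 values of 724 occupy positions 9–10 → each gets rank 10.
K has value 327 → rank 3.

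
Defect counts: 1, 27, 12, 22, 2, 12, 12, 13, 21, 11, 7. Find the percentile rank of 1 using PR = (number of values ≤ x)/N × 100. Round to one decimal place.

N = 11.
Strictly below 1: 0. Equal to 1: 1.
PR = 1/11 × 100 = 9.1

9.1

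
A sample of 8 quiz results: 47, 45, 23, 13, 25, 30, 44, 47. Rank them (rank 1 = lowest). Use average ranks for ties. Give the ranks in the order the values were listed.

Sorted (ascending): 13, 23, 25, 30, 44, 45, 47, 47
The 2 values of 47 occupy positions 7–8 → average rank (7+8)/2 = 7.5.

7.5, 6, 2, 1, 3, 4, 5, 7.5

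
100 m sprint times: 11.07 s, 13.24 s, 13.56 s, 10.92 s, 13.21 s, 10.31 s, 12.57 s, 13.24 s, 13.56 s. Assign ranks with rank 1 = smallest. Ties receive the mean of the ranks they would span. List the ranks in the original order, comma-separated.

3, 6.5, 8.5, 2, 5, 1, 4, 6.5, 8.5

Sorted (ascending): 10.31, 10.92, 11.07, 12.57, 13.21, 13.24, 13.24, 13.56, 13.56
The 2 values of 13.24 occupy positions 6–7 → average rank (6+7)/2 = 6.5.
The 2 values of 13.56 occupy positions 8–9 → average rank (8+9)/2 = 8.5.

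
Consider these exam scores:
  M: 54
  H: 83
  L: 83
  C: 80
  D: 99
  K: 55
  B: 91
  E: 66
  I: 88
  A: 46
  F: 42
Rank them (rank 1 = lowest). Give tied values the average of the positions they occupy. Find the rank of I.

9

Sorted (ascending): 42, 46, 54, 55, 66, 80, 83, 83, 88, 91, 99
The 2 values of 83 occupy positions 7–8 → average rank (7+8)/2 = 7.5.
I has value 88 → rank 9.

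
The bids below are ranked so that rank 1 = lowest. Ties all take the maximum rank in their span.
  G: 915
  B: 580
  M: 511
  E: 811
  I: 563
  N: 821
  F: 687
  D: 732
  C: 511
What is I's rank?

Sorted (ascending): 511, 511, 563, 580, 687, 732, 811, 821, 915
The 2 values of 511 occupy positions 1–2 → each gets rank 2.
I has value 563 → rank 3.

3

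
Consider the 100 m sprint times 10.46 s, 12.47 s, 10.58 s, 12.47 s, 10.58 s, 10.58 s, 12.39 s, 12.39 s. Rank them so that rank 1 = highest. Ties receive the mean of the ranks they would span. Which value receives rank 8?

Sorted (descending): 12.47, 12.47, 12.39, 12.39, 10.58, 10.58, 10.58, 10.46
The 2 values of 12.47 occupy positions 1–2 → average rank (1+2)/2 = 1.5.
The 2 values of 12.39 occupy positions 3–4 → average rank (3+4)/2 = 3.5.
The 3 values of 10.58 occupy positions 5–7 → average rank 6.
Rank 8 → value 10.46.

10.46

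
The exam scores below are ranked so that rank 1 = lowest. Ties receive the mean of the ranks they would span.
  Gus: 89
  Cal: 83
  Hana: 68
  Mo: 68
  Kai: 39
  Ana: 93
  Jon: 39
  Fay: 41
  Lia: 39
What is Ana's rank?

Sorted (ascending): 39, 39, 39, 41, 68, 68, 83, 89, 93
The 3 values of 39 occupy positions 1–3 → average rank 2.
The 2 values of 68 occupy positions 5–6 → average rank (5+6)/2 = 5.5.
Ana has value 93 → rank 9.

9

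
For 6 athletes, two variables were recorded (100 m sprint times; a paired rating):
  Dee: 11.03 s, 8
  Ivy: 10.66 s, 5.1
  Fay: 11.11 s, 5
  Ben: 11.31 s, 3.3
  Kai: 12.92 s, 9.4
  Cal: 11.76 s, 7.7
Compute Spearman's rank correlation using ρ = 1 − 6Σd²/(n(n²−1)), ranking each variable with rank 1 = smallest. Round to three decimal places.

0.314

Ranks of variable 1: 2, 1, 3, 4, 6, 5
Ranks of variable 2: 5, 3, 2, 1, 6, 4
d = r₁ − r₂: -3, -2, 1, 3, 0, 1
d²: 9, 4, 1, 9, 0, 1; Σd² = 24
ρ = 1 − 6·24/(6·35) = 1 − 144/210 = 0.314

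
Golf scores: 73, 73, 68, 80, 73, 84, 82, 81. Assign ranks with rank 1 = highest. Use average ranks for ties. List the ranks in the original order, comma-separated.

6, 6, 8, 4, 6, 1, 2, 3

Sorted (descending): 84, 82, 81, 80, 73, 73, 73, 68
The 3 values of 73 occupy positions 5–7 → average rank 6.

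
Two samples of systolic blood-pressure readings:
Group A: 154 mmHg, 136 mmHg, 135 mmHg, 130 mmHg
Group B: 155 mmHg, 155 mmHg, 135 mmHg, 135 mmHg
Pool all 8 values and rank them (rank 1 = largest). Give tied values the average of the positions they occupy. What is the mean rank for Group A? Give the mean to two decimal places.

Sorted (descending): 155, 155, 154, 136, 135, 135, 135, 130
The 2 values of 155 occupy positions 1–2 → average rank (1+2)/2 = 1.5.
The 3 values of 135 occupy positions 5–7 → average rank 6.
Group A values → pooled ranks: 154→3, 136→4, 135→6, 130→8
Mean rank = (3 + 4 + 6 + 8) / 4 = 5.25

5.25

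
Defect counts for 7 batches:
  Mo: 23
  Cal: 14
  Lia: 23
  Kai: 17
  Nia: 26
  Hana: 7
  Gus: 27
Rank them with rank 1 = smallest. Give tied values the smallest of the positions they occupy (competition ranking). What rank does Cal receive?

2

Sorted (ascending): 7, 14, 17, 23, 23, 26, 27
The 2 values of 23 occupy positions 4–5 → each gets rank 4.
Cal has value 14 → rank 2.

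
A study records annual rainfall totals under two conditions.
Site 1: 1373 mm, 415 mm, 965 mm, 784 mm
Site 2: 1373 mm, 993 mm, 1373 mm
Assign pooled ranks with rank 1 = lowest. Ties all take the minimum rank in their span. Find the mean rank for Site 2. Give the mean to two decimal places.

Sorted (ascending): 415, 784, 965, 993, 1373, 1373, 1373
The 3 values of 1373 occupy positions 5–7 → each gets rank 5.
Site 2 values → pooled ranks: 1373→5, 993→4, 1373→5
Mean rank = (5 + 4 + 5) / 3 = 4.67

4.67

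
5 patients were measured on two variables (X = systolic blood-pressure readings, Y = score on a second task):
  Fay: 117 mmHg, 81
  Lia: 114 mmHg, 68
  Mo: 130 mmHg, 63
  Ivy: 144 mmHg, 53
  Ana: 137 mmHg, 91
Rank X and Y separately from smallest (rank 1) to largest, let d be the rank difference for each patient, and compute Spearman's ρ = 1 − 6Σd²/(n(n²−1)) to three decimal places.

-0.300

Ranks of variable 1: 2, 1, 3, 5, 4
Ranks of variable 2: 4, 3, 2, 1, 5
d = r₁ − r₂: -2, -2, 1, 4, -1
d²: 4, 4, 1, 16, 1; Σd² = 26
ρ = 1 − 6·26/(5·24) = 1 − 156/120 = -0.300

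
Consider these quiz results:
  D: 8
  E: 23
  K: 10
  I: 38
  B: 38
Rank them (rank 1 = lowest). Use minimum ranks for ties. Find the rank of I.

Sorted (ascending): 8, 10, 23, 38, 38
The 2 values of 38 occupy positions 4–5 → each gets rank 4.
I has value 38 → rank 4.

4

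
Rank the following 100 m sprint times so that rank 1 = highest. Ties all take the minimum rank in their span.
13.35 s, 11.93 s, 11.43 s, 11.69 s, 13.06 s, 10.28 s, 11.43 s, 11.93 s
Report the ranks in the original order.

Sorted (descending): 13.35, 13.06, 11.93, 11.93, 11.69, 11.43, 11.43, 10.28
The 2 values of 11.93 occupy positions 3–4 → each gets rank 3.
The 2 values of 11.43 occupy positions 6–7 → each gets rank 6.

1, 3, 6, 5, 2, 8, 6, 3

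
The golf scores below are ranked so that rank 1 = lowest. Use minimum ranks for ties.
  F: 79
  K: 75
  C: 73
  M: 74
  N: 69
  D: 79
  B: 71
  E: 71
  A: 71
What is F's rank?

8

Sorted (ascending): 69, 71, 71, 71, 73, 74, 75, 79, 79
The 3 values of 71 occupy positions 2–4 → each gets rank 2.
The 2 values of 79 occupy positions 8–9 → each gets rank 8.
F has value 79 → rank 8.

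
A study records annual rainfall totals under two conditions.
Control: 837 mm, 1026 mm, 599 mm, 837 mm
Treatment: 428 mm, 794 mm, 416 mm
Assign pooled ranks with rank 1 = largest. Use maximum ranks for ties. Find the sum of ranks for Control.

Sorted (descending): 1026, 837, 837, 794, 599, 428, 416
The 2 values of 837 occupy positions 2–3 → each gets rank 3.
Control values → pooled ranks: 837→3, 1026→1, 599→5, 837→3
Rank sum = 3 + 1 + 5 + 3 = 12

12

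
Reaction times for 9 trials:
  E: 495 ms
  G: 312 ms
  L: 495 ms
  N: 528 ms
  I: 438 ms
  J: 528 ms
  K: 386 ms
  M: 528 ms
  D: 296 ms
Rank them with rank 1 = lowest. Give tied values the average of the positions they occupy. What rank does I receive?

Sorted (ascending): 296, 312, 386, 438, 495, 495, 528, 528, 528
The 2 values of 495 occupy positions 5–6 → average rank (5+6)/2 = 5.5.
The 3 values of 528 occupy positions 7–9 → average rank 8.
I has value 438 ms → rank 4.

4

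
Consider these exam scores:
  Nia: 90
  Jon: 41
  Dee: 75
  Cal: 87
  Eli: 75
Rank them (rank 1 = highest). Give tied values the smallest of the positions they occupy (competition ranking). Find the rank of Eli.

Sorted (descending): 90, 87, 75, 75, 41
The 2 values of 75 occupy positions 3–4 → each gets rank 3.
Eli has value 75 → rank 3.

3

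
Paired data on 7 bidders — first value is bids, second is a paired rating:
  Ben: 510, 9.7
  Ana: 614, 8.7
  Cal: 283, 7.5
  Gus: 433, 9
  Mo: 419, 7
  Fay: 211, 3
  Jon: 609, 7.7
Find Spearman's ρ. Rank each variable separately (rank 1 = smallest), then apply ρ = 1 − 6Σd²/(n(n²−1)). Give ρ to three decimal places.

Ranks of variable 1: 5, 7, 2, 4, 3, 1, 6
Ranks of variable 2: 7, 5, 3, 6, 2, 1, 4
d = r₁ − r₂: -2, 2, -1, -2, 1, 0, 2
d²: 4, 4, 1, 4, 1, 0, 4; Σd² = 18
ρ = 1 − 6·18/(7·48) = 1 − 108/336 = 0.679

0.679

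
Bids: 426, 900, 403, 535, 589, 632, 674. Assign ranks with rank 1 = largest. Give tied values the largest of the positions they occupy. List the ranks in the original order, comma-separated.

Sorted (descending): 900, 674, 632, 589, 535, 426, 403
No ties — each value takes its position as its rank.

6, 1, 7, 5, 4, 3, 2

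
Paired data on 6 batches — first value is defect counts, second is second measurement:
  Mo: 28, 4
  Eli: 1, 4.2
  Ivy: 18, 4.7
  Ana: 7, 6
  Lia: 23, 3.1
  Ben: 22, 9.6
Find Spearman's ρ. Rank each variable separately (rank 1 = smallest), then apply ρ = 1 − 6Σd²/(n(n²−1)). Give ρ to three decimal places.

Ranks of variable 1: 6, 1, 3, 2, 5, 4
Ranks of variable 2: 2, 3, 4, 5, 1, 6
d = r₁ − r₂: 4, -2, -1, -3, 4, -2
d²: 16, 4, 1, 9, 16, 4; Σd² = 50
ρ = 1 − 6·50/(6·35) = 1 − 300/210 = -0.429

-0.429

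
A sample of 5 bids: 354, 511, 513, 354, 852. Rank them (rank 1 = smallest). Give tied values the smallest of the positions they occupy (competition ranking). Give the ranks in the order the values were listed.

1, 3, 4, 1, 5

Sorted (ascending): 354, 354, 511, 513, 852
The 2 values of 354 occupy positions 1–2 → each gets rank 1.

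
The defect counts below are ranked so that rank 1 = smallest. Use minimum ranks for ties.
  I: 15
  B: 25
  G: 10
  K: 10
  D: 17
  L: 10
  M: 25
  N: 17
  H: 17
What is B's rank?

8

Sorted (ascending): 10, 10, 10, 15, 17, 17, 17, 25, 25
The 3 values of 10 occupy positions 1–3 → each gets rank 1.
The 3 values of 17 occupy positions 5–7 → each gets rank 5.
The 2 values of 25 occupy positions 8–9 → each gets rank 8.
B has value 25 → rank 8.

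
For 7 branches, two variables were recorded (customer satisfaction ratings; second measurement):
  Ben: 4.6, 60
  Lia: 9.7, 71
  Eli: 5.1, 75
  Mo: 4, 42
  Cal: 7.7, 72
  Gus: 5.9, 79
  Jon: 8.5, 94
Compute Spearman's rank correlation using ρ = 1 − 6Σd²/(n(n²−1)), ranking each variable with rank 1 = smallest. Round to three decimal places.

0.536

Ranks of variable 1: 2, 7, 3, 1, 5, 4, 6
Ranks of variable 2: 2, 3, 5, 1, 4, 6, 7
d = r₁ − r₂: 0, 4, -2, 0, 1, -2, -1
d²: 0, 16, 4, 0, 1, 4, 1; Σd² = 26
ρ = 1 − 6·26/(7·48) = 1 − 156/336 = 0.536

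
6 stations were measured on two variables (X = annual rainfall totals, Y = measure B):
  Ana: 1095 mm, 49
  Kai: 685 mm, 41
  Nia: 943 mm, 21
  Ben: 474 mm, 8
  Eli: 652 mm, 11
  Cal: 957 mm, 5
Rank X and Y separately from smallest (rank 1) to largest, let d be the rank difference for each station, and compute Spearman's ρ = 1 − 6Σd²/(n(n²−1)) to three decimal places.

0.371

Ranks of variable 1: 6, 3, 4, 1, 2, 5
Ranks of variable 2: 6, 5, 4, 2, 3, 1
d = r₁ − r₂: 0, -2, 0, -1, -1, 4
d²: 0, 4, 0, 1, 1, 16; Σd² = 22
ρ = 1 − 6·22/(6·35) = 1 − 132/210 = 0.371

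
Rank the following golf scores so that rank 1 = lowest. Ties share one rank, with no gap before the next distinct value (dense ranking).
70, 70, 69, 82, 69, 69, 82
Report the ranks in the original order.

2, 2, 1, 3, 1, 1, 3

Sorted (ascending): 69, 69, 69, 70, 70, 82, 82
The 3 values of 69 share dense rank 1.
The 2 values of 70 share dense rank 2.
The 2 values of 82 share dense rank 3.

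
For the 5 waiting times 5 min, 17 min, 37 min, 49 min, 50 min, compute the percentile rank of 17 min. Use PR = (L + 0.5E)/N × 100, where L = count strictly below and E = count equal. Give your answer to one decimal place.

N = 5.
Strictly below 17: 1. Equal to 17: 1.
PR = (1 + 0.5·1)/5 × 100 = 30.0

30.0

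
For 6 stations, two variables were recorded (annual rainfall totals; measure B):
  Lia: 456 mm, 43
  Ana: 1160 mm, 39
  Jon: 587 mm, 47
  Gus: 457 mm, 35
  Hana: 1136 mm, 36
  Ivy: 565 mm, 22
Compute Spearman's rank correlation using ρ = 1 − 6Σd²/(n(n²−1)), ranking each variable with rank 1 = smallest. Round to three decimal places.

Ranks of variable 1: 1, 6, 4, 2, 5, 3
Ranks of variable 2: 5, 4, 6, 2, 3, 1
d = r₁ − r₂: -4, 2, -2, 0, 2, 2
d²: 16, 4, 4, 0, 4, 4; Σd² = 32
ρ = 1 − 6·32/(6·35) = 1 − 192/210 = 0.086

0.086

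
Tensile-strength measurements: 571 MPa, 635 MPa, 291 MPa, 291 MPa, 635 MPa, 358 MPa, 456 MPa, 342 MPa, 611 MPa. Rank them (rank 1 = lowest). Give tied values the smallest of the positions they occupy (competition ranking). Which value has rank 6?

Sorted (ascending): 291, 291, 342, 358, 456, 571, 611, 635, 635
The 2 values of 291 occupy positions 1–2 → each gets rank 1.
The 2 values of 635 occupy positions 8–9 → each gets rank 8.
Rank 6 → value 571.

571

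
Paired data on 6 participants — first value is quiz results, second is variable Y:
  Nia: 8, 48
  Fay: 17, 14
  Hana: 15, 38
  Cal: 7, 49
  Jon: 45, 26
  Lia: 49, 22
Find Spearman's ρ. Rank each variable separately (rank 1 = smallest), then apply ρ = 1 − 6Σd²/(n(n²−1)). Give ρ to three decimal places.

Ranks of variable 1: 2, 4, 3, 1, 5, 6
Ranks of variable 2: 5, 1, 4, 6, 3, 2
d = r₁ − r₂: -3, 3, -1, -5, 2, 4
d²: 9, 9, 1, 25, 4, 16; Σd² = 64
ρ = 1 − 6·64/(6·35) = 1 − 384/210 = -0.829

-0.829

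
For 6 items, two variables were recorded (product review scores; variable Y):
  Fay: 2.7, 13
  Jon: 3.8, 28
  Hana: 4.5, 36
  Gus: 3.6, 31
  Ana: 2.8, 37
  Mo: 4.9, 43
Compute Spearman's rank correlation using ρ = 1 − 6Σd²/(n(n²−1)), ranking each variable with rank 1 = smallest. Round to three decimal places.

0.600

Ranks of variable 1: 1, 4, 5, 3, 2, 6
Ranks of variable 2: 1, 2, 4, 3, 5, 6
d = r₁ − r₂: 0, 2, 1, 0, -3, 0
d²: 0, 4, 1, 0, 9, 0; Σd² = 14
ρ = 1 − 6·14/(6·35) = 1 − 84/210 = 0.600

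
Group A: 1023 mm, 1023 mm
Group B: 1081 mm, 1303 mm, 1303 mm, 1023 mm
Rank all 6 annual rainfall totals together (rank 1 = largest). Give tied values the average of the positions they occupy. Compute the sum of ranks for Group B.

11

Sorted (descending): 1303, 1303, 1081, 1023, 1023, 1023
The 2 values of 1303 occupy positions 1–2 → average rank (1+2)/2 = 1.5.
The 3 values of 1023 occupy positions 4–6 → average rank 5.
Group B values → pooled ranks: 1081→3, 1303→1.5, 1303→1.5, 1023→5
Rank sum = 3 + 1.5 + 1.5 + 5 = 11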